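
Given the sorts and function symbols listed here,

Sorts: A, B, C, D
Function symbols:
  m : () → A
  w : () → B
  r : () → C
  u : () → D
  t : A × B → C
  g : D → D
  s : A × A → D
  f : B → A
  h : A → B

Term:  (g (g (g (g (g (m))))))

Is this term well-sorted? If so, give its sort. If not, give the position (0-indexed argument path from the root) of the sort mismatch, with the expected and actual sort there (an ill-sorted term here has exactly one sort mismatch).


ill-sorted at position [0, 0, 0, 0, 0]: expected D, got A

          (m) : A
        (g (m)) : ✗ arg 0 at [0, 0, 0, 0, 0] has sort A, expected D


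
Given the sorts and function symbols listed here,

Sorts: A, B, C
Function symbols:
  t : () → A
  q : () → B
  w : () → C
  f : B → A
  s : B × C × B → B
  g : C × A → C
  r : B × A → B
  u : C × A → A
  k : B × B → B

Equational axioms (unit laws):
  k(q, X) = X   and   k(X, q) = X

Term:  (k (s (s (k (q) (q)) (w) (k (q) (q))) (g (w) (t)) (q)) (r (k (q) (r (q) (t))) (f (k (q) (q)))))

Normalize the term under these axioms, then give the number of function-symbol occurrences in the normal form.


1. (k (s (s (k (q) (q)) (w) (k (q) (q))) (g (w) (t)) (q)) (r (k (q) (r (q) (t))) (f (k (q) (q)))))  →  (k (s (s (q) (w) (k (q) (q))) (g (w) (t)) (q)) (r (k (q) (r (q) (t))) (f (k (q) (q)))))
2. (k (s (s (q) (w) (k (q) (q))) (g (w) (t)) (q)) (r (k (q) (r (q) (t))) (f (k (q) (q)))))  →  (k (s (s (q) (w) (q)) (g (w) (t)) (q)) (r (k (q) (r (q) (t))) (f (k (q) (q)))))
3. (k (s (s (q) (w) (q)) (g (w) (t)) (q)) (r (k (q) (r (q) (t))) (f (k (q) (q)))))  →  (k (s (s (q) (w) (q)) (g (w) (t)) (q)) (r (r (q) (t)) (f (k (q) (q)))))
4. (k (s (s (q) (w) (q)) (g (w) (t)) (q)) (r (r (q) (t)) (f (k (q) (q)))))  →  (k (s (s (q) (w) (q)) (g (w) (t)) (q)) (r (r (q) (t)) (f (q))))
normal form: (k (s (s (q) (w) (q)) (g (w) (t)) (q)) (r (r (q) (t)) (f (q))))

size = 16


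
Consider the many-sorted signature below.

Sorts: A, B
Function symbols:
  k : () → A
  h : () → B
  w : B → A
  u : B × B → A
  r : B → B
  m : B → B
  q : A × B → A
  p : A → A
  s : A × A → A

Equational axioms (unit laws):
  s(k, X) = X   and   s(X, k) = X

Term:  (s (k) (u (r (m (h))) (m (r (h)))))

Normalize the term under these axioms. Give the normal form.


1. (s (k) (u (r (m (h))) (m (r (h)))))  →  (u (r (m (h))) (m (r (h))))

normal form = (u (r (m (h))) (m (r (h))))


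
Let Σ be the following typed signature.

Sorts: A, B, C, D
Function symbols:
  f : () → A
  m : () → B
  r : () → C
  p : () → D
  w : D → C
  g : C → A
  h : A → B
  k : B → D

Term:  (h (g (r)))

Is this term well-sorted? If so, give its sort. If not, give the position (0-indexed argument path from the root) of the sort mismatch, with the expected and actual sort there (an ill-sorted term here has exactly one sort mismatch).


    (r) : C
  (g (r)) : A
(h (g (r))) : B

well-sorted; sort = B


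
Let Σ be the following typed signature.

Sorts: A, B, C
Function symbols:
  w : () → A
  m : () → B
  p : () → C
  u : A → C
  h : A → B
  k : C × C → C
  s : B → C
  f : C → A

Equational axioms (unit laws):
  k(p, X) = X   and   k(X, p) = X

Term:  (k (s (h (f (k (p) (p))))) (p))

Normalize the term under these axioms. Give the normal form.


1. (k (s (h (f (k (p) (p))))) (p))  →  (s (h (f (k (p) (p)))))
2. (s (h (f (k (p) (p)))))  →  (s (h (f (p))))

normal form = (s (h (f (p))))


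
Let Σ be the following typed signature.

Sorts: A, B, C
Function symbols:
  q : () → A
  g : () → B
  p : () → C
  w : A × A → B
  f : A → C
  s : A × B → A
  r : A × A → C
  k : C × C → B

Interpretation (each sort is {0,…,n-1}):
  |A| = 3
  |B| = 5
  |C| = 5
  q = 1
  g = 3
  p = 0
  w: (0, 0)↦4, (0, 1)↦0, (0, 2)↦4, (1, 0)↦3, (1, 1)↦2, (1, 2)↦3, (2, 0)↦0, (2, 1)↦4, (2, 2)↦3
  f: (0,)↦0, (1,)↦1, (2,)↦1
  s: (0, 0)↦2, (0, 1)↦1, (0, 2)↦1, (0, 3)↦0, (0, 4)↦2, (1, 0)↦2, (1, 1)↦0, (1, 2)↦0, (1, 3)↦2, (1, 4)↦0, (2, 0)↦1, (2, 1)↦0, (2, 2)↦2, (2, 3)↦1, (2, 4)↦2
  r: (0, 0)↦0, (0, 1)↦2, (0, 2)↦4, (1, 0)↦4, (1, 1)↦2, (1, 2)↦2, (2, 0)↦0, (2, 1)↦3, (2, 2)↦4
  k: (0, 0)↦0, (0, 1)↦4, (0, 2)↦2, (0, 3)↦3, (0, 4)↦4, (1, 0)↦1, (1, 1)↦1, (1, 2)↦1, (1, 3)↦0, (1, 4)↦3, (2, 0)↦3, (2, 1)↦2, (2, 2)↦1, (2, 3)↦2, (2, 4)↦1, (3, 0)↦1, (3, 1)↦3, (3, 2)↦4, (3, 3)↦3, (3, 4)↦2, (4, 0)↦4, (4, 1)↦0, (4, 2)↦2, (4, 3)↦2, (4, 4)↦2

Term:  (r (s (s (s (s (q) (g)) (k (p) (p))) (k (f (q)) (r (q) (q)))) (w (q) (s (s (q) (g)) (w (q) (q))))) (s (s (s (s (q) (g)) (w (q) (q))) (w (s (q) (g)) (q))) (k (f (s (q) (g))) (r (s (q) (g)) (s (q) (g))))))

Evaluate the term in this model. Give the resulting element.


  q = 1
  g = 3
  (s (q) (g)) = s(1, 3) = 2
  p = 0
  p = 0
  (k (p) (p)) = k(0, 0) = 0
  (s (s (q) (g)) (k (p) (p))) = s(2, 0) = 1
  q = 1
  (f (q)) = f(1,) = 1
  q = 1
  q = 1
  (r (q) (q)) = r(1, 1) = 2
  (k (f (q)) (r (q) (q))) = k(1, 2) = 1
  (s (s (s (q) (g)) (k (p) (p))) (k (f (q)) (r (q) (q)))) = s(1, 1) = 0
  q = 1
  q = 1
  g = 3
  (s (q) (g)) = s(1, 3) = 2
  q = 1
  q = 1
  (w (q) (q)) = w(1, 1) = 2
  (s (s (q) (g)) (w (q) (q))) = s(2, 2) = 2
  (w (q) (s (s (q) (g)) (w (q) (q)))) = w(1, 2) = 3
  (s (s (s (s (q) (g)) (k (p) (p))) (k (f (q)) (r (q) (q)))) (w (q) (s (s (q) (g)) (w (q) (q))))) = s(0, 3) = 0
  q = 1
  g = 3
  (s (q) (g)) = s(1, 3) = 2
  q = 1
  q = 1
  (w (q) (q)) = w(1, 1) = 2
  (s (s (q) (g)) (w (q) (q))) = s(2, 2) = 2
  q = 1
  g = 3
  (s (q) (g)) = s(1, 3) = 2
  q = 1
  (w (s (q) (g)) (q)) = w(2, 1) = 4
  (s (s (s (q) (g)) (w (q) (q))) (w (s (q) (g)) (q))) = s(2, 4) = 2
  q = 1
  g = 3
  (s (q) (g)) = s(1, 3) = 2
  (f (s (q) (g))) = f(2,) = 1
  q = 1
  g = 3
  (s (q) (g)) = s(1, 3) = 2
  q = 1
  g = 3
  (s (q) (g)) = s(1, 3) = 2
  (r (s (q) (g)) (s (q) (g))) = r(2, 2) = 4
  (k (f (s (q) (g))) (r (s (q) (g)) (s (q) (g)))) = k(1, 4) = 3
  (s (s (s (s (q) (g)) (w (q) (q))) (w (s (q) (g)) (q))) (k (f (s (q) (g))) (r (s (q) (g)) (s (q) (g))))) = s(2, 3) = 1
  (r (s (s (s (s (q) (g)) (k (p) (p))) (k (f (q)) (r (q) (q)))) (w (q) (s (s (q) (g)) (w (q) (q))))) (s (s (s (s (q) (g)) (w (q) (q))) (w (s (q) (g)) (q))) (k (f (s (q) (g))) (r (s (q) (g)) (s (q) (g)))))) = r(0, 1) = 2

value = 2


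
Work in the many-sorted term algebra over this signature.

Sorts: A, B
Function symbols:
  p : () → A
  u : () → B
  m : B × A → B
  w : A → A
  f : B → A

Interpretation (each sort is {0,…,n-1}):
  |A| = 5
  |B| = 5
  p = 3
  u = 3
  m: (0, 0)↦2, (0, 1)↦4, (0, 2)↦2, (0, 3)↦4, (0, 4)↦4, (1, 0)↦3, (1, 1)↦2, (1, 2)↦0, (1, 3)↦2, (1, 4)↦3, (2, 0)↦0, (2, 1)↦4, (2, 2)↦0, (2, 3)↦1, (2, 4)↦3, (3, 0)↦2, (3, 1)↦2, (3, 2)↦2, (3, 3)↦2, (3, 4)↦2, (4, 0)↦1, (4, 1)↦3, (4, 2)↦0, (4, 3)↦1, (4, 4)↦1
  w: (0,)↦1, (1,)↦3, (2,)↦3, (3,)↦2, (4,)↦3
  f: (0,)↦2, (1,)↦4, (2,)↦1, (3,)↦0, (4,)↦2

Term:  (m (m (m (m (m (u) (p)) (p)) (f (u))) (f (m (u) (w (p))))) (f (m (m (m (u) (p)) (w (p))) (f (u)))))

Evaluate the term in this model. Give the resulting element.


  u = 3
  p = 3
  (m (u) (p)) = m(3, 3) = 2
  p = 3
  (m (m (u) (p)) (p)) = m(2, 3) = 1
  u = 3
  (f (u)) = f(3,) = 0
  (m (m (m (u) (p)) (p)) (f (u))) = m(1, 0) = 3
  u = 3
  p = 3
  (w (p)) = w(3,) = 2
  (m (u) (w (p))) = m(3, 2) = 2
  (f (m (u) (w (p)))) = f(2,) = 1
  (m (m (m (m (u) (p)) (p)) (f (u))) (f (m (u) (w (p))))) = m(3, 1) = 2
  u = 3
  p = 3
  (m (u) (p)) = m(3, 3) = 2
  p = 3
  (w (p)) = w(3,) = 2
  (m (m (u) (p)) (w (p))) = m(2, 2) = 0
  u = 3
  (f (u)) = f(3,) = 0
  (m (m (m (u) (p)) (w (p))) (f (u))) = m(0, 0) = 2
  (f (m (m (m (u) (p)) (w (p))) (f (u)))) = f(2,) = 1
  (m (m (m (m (m (u) (p)) (p)) (f (u))) (f (m (u) (w (p))))) (f (m (m (m (u) (p)) (w (p))) (f (u))))) = m(2, 1) = 4

value = 4


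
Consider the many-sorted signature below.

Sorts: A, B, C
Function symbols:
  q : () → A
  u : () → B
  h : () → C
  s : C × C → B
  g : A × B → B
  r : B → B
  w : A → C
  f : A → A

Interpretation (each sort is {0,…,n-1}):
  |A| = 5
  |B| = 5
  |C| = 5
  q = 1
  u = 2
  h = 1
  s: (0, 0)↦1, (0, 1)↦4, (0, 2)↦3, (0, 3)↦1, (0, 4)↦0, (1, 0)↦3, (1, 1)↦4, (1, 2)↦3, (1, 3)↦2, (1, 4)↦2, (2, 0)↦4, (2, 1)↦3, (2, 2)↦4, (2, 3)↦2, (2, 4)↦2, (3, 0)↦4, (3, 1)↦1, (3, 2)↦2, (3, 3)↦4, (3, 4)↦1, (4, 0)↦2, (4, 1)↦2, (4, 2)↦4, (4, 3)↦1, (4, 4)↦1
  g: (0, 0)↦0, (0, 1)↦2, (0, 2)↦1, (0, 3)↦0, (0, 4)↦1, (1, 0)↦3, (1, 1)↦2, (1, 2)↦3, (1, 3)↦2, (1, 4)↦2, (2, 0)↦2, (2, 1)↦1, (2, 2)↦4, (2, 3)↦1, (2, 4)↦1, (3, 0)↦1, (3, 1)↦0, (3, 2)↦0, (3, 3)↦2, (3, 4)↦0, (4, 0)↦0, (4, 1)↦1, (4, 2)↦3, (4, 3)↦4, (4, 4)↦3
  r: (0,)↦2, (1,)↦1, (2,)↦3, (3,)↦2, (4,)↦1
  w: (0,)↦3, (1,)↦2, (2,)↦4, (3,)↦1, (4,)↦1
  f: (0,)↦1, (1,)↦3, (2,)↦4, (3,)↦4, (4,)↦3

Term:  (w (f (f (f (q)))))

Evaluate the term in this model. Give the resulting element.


value = 1

  q = 1
  (f (q)) = f(1,) = 3
  (f (f (q))) = f(3,) = 4
  (f (f (f (q)))) = f(4,) = 3
  (w (f (f (f (q))))) = w(3,) = 1


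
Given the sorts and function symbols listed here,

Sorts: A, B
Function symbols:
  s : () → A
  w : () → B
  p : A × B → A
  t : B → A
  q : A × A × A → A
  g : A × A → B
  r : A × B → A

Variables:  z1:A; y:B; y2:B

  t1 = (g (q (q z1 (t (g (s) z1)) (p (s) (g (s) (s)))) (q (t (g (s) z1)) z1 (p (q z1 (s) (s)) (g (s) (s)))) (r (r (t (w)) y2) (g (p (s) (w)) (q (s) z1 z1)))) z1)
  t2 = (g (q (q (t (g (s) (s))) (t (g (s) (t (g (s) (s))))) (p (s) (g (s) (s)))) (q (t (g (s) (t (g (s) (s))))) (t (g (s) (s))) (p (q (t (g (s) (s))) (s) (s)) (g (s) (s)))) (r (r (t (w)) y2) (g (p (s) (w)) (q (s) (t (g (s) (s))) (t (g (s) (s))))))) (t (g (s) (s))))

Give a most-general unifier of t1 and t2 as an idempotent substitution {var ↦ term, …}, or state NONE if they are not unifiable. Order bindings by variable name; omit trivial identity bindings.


{z1 ↦ (t (g (s) (s)))}


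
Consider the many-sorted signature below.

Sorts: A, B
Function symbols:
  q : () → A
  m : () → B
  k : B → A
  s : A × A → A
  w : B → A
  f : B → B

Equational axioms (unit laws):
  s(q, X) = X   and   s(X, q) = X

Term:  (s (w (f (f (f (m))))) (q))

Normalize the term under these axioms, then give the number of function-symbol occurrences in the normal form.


size = 5

1. (s (w (f (f (f (m))))) (q))  →  (w (f (f (f (m)))))
normal form: (w (f (f (f (m)))))


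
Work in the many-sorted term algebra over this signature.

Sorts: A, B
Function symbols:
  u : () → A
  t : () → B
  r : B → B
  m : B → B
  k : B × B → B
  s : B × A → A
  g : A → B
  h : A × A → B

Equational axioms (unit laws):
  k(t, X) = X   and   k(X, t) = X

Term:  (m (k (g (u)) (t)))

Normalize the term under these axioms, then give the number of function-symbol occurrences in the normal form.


size = 3

1. (m (k (g (u)) (t)))  →  (m (g (u)))
normal form: (m (g (u)))


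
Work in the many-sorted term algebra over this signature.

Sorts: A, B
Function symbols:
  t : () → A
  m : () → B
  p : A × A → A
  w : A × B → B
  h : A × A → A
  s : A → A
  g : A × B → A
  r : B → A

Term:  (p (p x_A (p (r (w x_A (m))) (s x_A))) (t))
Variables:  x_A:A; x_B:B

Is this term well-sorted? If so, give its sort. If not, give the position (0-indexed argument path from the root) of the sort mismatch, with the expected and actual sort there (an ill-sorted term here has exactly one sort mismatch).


    x_A : A
          x_A : A
          (m) : B
        (w x_A (m)) : B
      (r (w x_A (m))) : A
        x_A : A
      (s x_A) : A
    (p (r (w x_A (m))) (s x_A)) : A
  (p x_A (p (r (w x_A (m))) (s x_A))) : A
  (t) : A
(p (p x_A (p (r (w x_A (m))) (s x_A))) (t)) : A

well-sorted; sort = A


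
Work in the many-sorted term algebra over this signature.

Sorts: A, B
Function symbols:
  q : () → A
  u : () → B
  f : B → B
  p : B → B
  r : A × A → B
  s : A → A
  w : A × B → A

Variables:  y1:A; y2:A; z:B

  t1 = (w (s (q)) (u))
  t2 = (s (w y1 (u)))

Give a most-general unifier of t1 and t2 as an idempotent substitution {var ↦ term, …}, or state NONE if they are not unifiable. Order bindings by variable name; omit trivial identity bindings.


NONE (not unifiable)

head clash or occurs-check failure — not unifiable


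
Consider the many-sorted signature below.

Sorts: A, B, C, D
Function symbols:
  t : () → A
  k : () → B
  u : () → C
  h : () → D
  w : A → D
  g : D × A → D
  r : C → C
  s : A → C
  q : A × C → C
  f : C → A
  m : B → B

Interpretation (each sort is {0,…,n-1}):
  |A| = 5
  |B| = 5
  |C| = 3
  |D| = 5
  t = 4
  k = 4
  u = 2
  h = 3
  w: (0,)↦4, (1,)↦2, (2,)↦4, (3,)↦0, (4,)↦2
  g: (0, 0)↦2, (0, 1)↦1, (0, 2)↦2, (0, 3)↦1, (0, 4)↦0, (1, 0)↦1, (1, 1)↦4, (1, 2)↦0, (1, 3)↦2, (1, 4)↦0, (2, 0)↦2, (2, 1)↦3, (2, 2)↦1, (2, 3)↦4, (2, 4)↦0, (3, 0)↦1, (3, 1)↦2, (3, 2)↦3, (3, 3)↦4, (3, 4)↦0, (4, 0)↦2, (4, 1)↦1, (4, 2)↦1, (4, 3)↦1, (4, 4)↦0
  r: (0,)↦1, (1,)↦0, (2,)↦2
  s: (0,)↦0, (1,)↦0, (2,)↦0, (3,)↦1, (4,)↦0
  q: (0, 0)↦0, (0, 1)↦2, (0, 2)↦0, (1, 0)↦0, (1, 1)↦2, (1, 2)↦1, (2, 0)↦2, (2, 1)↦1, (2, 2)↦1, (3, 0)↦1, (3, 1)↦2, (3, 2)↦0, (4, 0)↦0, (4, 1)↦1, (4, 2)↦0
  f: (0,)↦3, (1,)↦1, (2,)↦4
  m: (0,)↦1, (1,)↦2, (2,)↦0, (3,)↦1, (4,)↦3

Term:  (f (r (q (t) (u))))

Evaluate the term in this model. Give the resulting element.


  t = 4
  u = 2
  (q (t) (u)) = q(4, 2) = 0
  (r (q (t) (u))) = r(0,) = 1
  (f (r (q (t) (u)))) = f(1,) = 1

value = 1


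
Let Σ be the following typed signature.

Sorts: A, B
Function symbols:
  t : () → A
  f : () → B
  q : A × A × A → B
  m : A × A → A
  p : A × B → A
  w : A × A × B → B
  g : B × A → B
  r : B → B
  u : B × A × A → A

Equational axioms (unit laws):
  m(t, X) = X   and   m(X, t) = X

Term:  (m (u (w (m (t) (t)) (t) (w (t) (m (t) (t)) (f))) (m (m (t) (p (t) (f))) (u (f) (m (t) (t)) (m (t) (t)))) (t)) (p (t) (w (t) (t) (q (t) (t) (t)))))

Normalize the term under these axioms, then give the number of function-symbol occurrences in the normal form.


size = 27

1. (m (u (w (m (t) (t)) (t) (w (t) (m (t) (t)) (f))) (m (m (t) (p (t) (f))) (u (f) (m (t) (t)) (m (t) (t)))) (t)) (p (t) (w (t) (t) (q (t) (t) (t)))))  →  (m (u (w (t) (t) (w (t) (m (t) (t)) (f))) (m (m (t) (p (t) (f))) (u (f) (m (t) (t)) (m (t) (t)))) (t)) (p (t) (w (t) (t) (q (t) (t) (t)))))
2. (m (u (w (t) (t) (w (t) (m (t) (t)) (f))) (m (m (t) (p (t) (f))) (u (f) (m (t) (t)) (m (t) (t)))) (t)) (p (t) (w (t) (t) (q (t) (t) (t)))))  →  (m (u (w (t) (t) (w (t) (t) (f))) (m (m (t) (p (t) (f))) (u (f) (m (t) (t)) (m (t) (t)))) (t)) (p (t) (w (t) (t) (q (t) (t) (t)))))
3. (m (u (w (t) (t) (w (t) (t) (f))) (m (m (t) (p (t) (f))) (u (f) (m (t) (t)) (m (t) (t)))) (t)) (p (t) (w (t) (t) (q (t) (t) (t)))))  →  (m (u (w (t) (t) (w (t) (t) (f))) (m (p (t) (f)) (u (f) (m (t) (t)) (m (t) (t)))) (t)) (p (t) (w (t) (t) (q (t) (t) (t)))))
4. (m (u (w (t) (t) (w (t) (t) (f))) (m (p (t) (f)) (u (f) (m (t) (t)) (m (t) (t)))) (t)) (p (t) (w (t) (t) (q (t) (t) (t)))))  →  (m (u (w (t) (t) (w (t) (t) (f))) (m (p (t) (f)) (u (f) (t) (m (t) (t)))) (t)) (p (t) (w (t) (t) (q (t) (t) (t)))))
5. (m (u (w (t) (t) (w (t) (t) (f))) (m (p (t) (f)) (u (f) (t) (m (t) (t)))) (t)) (p (t) (w (t) (t) (q (t) (t) (t)))))  →  (m (u (w (t) (t) (w (t) (t) (f))) (m (p (t) (f)) (u (f) (t) (t))) (t)) (p (t) (w (t) (t) (q (t) (t) (t)))))
normal form: (m (u (w (t) (t) (w (t) (t) (f))) (m (p (t) (f)) (u (f) (t) (t))) (t)) (p (t) (w (t) (t) (q (t) (t) (t)))))


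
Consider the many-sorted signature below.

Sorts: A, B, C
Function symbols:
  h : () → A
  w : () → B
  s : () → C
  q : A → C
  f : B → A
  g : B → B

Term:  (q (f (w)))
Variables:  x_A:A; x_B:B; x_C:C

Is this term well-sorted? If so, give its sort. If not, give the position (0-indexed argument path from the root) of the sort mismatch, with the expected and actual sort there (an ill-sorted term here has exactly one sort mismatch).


well-sorted; sort = C

    (w) : B
  (f (w)) : A
(q (f (w))) : C


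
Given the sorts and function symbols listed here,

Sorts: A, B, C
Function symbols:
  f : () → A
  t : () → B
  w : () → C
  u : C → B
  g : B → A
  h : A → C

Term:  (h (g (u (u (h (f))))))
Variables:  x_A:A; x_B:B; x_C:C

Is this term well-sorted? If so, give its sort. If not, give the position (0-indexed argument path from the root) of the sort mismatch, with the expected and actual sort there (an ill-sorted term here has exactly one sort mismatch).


          (f) : A
        (h (f)) : C
      (u (h (f))) : B
    (u (u (h (f)))) : ✗ arg 0 at [0, 0, 0] has sort B, expected C

ill-sorted at position [0, 0, 0]: expected C, got B


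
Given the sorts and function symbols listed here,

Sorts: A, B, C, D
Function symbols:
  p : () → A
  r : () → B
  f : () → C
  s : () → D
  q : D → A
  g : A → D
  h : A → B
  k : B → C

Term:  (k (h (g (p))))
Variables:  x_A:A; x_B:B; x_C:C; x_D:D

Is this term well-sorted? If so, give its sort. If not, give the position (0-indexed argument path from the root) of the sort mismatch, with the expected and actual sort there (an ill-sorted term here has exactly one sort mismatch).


ill-sorted at position [0, 0]: expected A, got D

      (p) : A
    (g (p)) : D
  (h (g (p))) : ✗ arg 0 at [0, 0] has sort D, expected A


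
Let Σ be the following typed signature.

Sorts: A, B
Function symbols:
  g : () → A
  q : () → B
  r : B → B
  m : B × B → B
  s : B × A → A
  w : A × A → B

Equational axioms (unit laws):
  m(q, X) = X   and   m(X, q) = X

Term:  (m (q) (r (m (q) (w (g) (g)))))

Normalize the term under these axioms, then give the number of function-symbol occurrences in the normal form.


size = 4

1. (m (q) (r (m (q) (w (g) (g)))))  →  (r (m (q) (w (g) (g))))
2. (r (m (q) (w (g) (g))))  →  (r (w (g) (g)))
normal form: (r (w (g) (g)))


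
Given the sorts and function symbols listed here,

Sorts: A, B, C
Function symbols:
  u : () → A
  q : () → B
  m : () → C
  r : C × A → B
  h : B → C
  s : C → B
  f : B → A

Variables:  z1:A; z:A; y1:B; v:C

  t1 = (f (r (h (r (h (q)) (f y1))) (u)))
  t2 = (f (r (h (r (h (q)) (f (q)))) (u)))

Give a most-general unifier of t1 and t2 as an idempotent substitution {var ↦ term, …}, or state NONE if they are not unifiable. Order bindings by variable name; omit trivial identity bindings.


{y1 ↦ (q)}


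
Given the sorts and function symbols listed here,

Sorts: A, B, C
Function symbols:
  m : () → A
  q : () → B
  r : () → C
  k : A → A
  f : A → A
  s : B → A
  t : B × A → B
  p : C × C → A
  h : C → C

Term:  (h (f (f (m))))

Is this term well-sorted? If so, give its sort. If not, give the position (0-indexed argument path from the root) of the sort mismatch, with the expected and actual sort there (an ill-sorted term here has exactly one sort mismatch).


ill-sorted at position [0]: expected C, got A

      (m) : A
    (f (m)) : A
  (f (f (m))) : A
(h (f (f (m)))) : ✗ arg 0 at [0] has sort A, expected C


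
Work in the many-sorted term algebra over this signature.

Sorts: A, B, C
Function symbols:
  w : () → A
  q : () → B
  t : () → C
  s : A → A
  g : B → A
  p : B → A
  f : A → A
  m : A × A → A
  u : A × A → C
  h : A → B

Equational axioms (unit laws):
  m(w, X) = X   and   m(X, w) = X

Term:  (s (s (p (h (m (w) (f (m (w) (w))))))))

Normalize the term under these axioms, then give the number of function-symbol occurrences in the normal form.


1. (s (s (p (h (m (w) (f (m (w) (w))))))))  →  (s (s (p (h (f (m (w) (w)))))))
2. (s (s (p (h (f (m (w) (w)))))))  →  (s (s (p (h (f (w))))))
normal form: (s (s (p (h (f (w))))))

size = 6


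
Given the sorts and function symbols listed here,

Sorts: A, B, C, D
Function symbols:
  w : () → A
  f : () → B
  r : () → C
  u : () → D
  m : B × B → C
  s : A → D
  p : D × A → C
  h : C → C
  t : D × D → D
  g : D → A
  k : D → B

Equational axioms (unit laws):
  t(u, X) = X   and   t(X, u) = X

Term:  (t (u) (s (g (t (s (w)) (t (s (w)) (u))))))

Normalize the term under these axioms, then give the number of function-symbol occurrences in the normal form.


size = 7

1. (t (u) (s (g (t (s (w)) (t (s (w)) (u))))))  →  (s (g (t (s (w)) (t (s (w)) (u)))))
2. (s (g (t (s (w)) (t (s (w)) (u)))))  →  (s (g (t (s (w)) (s (w)))))
normal form: (s (g (t (s (w)) (s (w)))))


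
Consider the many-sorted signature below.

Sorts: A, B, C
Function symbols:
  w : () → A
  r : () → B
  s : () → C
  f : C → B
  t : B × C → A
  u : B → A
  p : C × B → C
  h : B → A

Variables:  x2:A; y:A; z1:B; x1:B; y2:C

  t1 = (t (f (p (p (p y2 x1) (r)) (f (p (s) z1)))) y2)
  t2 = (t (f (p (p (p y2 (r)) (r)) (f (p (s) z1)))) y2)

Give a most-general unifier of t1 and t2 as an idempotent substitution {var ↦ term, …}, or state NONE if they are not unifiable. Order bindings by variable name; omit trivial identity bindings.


{x1 ↦ (r)}


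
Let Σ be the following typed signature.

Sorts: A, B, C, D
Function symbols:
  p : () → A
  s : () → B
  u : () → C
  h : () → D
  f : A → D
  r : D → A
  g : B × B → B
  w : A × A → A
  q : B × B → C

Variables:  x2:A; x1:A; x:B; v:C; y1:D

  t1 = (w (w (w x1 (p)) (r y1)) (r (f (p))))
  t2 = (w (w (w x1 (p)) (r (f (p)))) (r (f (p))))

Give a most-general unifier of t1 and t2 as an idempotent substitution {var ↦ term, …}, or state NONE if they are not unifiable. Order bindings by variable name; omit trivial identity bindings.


{y1 ↦ (f (p))}


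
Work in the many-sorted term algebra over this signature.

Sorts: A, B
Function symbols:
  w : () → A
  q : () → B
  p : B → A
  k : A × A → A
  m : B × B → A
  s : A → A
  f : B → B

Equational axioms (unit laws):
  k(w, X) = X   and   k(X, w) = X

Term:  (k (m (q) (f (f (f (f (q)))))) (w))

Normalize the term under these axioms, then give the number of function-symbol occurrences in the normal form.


1. (k (m (q) (f (f (f (f (q)))))) (w))  →  (m (q) (f (f (f (f (q))))))
normal form: (m (q) (f (f (f (f (q))))))

size = 7


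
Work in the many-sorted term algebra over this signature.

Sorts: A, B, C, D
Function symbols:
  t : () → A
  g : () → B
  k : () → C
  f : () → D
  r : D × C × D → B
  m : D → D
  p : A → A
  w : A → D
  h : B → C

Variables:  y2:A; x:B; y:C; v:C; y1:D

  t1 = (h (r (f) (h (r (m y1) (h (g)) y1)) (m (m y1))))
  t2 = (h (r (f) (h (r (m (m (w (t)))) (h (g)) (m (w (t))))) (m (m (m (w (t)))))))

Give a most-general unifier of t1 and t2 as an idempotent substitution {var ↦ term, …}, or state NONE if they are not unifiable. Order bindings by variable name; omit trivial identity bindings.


{y1 ↦ (m (w (t)))}


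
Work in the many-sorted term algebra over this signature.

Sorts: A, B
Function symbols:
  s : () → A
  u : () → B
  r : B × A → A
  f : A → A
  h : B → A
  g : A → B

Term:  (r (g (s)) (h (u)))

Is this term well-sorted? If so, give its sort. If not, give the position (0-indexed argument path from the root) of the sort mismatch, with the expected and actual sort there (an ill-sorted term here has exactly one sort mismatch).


well-sorted; sort = A

    (s) : A
  (g (s)) : B
    (u) : B
  (h (u)) : A
(r (g (s)) (h (u))) : A


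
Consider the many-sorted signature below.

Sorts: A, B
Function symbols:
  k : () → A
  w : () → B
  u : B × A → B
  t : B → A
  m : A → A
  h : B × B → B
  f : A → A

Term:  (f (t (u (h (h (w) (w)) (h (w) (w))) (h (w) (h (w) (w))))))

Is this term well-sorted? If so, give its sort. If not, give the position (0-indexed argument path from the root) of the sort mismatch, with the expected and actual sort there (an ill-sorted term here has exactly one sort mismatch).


ill-sorted at position [0, 0, 1]: expected A, got B

          (w) : B
          (w) : B
        (h (w) (w)) : B
          (w) : B
          (w) : B
        (h (w) (w)) : B
      (h (h (w) (w)) (h (w) (w))) : B
        (w) : B
          (w) : B
          (w) : B
        (h (w) (w)) : B
      (h (w) (h (w) (w))) : B
    (u (h (h (w) (w)) (h (w) (w))) (h (w) (h (w) (w)))) : ✗ arg 1 at [0, 0, 1] has sort B, expected A


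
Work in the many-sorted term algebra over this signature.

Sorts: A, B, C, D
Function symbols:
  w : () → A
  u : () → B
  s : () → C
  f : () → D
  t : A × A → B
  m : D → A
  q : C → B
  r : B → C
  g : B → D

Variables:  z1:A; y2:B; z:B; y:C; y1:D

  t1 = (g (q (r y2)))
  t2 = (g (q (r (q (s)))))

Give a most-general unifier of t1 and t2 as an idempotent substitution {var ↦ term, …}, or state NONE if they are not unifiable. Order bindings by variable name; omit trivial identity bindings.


{y2 ↦ (q (s))}


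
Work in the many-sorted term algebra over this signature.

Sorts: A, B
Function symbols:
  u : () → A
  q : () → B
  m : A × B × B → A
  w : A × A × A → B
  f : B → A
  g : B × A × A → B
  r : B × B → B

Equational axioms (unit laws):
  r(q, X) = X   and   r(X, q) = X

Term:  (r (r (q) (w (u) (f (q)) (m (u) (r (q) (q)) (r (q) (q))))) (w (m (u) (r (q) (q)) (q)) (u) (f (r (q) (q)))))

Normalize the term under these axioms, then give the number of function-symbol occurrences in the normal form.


size = 17

1. (r (r (q) (w (u) (f (q)) (m (u) (r (q) (q)) (r (q) (q))))) (w (m (u) (r (q) (q)) (q)) (u) (f (r (q) (q)))))  →  (r (w (u) (f (q)) (m (u) (r (q) (q)) (r (q) (q)))) (w (m (u) (r (q) (q)) (q)) (u) (f (r (q) (q)))))
2. (r (w (u) (f (q)) (m (u) (r (q) (q)) (r (q) (q)))) (w (m (u) (r (q) (q)) (q)) (u) (f (r (q) (q)))))  →  (r (w (u) (f (q)) (m (u) (q) (r (q) (q)))) (w (m (u) (r (q) (q)) (q)) (u) (f (r (q) (q)))))
3. (r (w (u) (f (q)) (m (u) (q) (r (q) (q)))) (w (m (u) (r (q) (q)) (q)) (u) (f (r (q) (q)))))  →  (r (w (u) (f (q)) (m (u) (q) (q))) (w (m (u) (r (q) (q)) (q)) (u) (f (r (q) (q)))))
4. (r (w (u) (f (q)) (m (u) (q) (q))) (w (m (u) (r (q) (q)) (q)) (u) (f (r (q) (q)))))  →  (r (w (u) (f (q)) (m (u) (q) (q))) (w (m (u) (q) (q)) (u) (f (r (q) (q)))))
5. (r (w (u) (f (q)) (m (u) (q) (q))) (w (m (u) (q) (q)) (u) (f (r (q) (q)))))  →  (r (w (u) (f (q)) (m (u) (q) (q))) (w (m (u) (q) (q)) (u) (f (q))))
normal form: (r (w (u) (f (q)) (m (u) (q) (q))) (w (m (u) (q) (q)) (u) (f (q))))


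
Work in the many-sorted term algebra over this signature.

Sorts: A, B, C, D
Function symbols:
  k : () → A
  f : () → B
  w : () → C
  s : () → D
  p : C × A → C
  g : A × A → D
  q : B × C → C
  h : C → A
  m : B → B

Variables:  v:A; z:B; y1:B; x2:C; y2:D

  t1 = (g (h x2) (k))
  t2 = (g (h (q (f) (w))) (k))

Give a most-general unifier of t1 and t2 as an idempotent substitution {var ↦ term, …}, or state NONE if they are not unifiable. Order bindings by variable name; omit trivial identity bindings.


{x2 ↦ (q (f) (w))}


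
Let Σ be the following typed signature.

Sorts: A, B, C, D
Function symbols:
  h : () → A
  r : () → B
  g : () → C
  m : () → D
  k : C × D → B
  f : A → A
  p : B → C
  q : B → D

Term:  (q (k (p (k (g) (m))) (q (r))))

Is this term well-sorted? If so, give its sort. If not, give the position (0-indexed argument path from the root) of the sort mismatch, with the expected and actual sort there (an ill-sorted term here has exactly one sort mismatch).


        (g) : C
        (m) : D
      (k (g) (m)) : B
    (p (k (g) (m))) : C
      (r) : B
    (q (r)) : D
  (k (p (k (g) (m))) (q (r))) : B
(q (k (p (k (g) (m))) (q (r)))) : D

well-sorted; sort = D


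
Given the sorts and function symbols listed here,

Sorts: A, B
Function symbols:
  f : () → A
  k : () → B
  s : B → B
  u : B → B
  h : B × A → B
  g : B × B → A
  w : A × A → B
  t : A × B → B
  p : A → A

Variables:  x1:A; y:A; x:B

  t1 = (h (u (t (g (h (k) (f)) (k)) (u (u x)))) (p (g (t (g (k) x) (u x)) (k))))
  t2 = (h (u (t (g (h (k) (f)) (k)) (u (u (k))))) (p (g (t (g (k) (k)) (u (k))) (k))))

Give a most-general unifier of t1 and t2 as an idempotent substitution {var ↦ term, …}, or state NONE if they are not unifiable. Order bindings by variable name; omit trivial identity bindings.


{x ↦ (k)}


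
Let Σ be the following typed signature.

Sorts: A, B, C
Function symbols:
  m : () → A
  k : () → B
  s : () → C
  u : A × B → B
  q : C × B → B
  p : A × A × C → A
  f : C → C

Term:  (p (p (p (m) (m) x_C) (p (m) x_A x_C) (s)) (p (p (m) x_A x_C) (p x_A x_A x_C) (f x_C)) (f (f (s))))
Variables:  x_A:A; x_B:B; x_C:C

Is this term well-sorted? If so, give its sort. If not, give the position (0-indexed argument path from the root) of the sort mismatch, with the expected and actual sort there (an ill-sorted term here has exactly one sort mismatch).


      (m) : A
      (m) : A
      x_C : C
    (p (m) (m) x_C) : A
      (m) : A
      x_A : A
      x_C : C
    (p (m) x_A x_C) : A
    (s) : C
  (p (p (m) (m) x_C) (p (m) x_A x_C) (s)) : A
      (m) : A
      x_A : A
      x_C : C
    (p (m) x_A x_C) : A
      x_A : A
      x_A : A
      x_C : C
    (p x_A x_A x_C) : A
      x_C : C
    (f x_C) : C
  (p (p (m) x_A x_C) (p x_A x_A x_C) (f x_C)) : A
      (s) : C
    (f (s)) : C
  (f (f (s))) : C
(p (p (p (m) (m) x_C) (p (m) x_A x_C) (s)) (p (p (m) x_A x_C) (p x_A x_A x_C) (f x_C)) (f (f (s)))) : A

well-sorted; sort = A


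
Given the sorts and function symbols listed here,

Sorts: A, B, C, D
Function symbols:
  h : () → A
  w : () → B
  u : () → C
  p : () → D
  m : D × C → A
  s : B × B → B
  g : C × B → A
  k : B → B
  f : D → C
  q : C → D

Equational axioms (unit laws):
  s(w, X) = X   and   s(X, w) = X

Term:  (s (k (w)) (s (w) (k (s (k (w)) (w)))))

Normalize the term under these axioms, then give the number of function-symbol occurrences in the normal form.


1. (s (k (w)) (s (w) (k (s (k (w)) (w)))))  →  (s (k (w)) (k (s (k (w)) (w))))
2. (s (k (w)) (k (s (k (w)) (w))))  →  (s (k (w)) (k (k (w))))
normal form: (s (k (w)) (k (k (w))))

size = 6


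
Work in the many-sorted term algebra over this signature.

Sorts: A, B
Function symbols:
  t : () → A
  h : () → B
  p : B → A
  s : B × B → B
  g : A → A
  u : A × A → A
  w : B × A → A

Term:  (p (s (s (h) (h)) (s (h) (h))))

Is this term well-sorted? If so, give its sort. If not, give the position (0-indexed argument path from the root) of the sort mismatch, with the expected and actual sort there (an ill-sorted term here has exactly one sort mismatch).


well-sorted; sort = A

      (h) : B
      (h) : B
    (s (h) (h)) : B
      (h) : B
      (h) : B
    (s (h) (h)) : B
  (s (s (h) (h)) (s (h) (h))) : B
(p (s (s (h) (h)) (s (h) (h)))) : A


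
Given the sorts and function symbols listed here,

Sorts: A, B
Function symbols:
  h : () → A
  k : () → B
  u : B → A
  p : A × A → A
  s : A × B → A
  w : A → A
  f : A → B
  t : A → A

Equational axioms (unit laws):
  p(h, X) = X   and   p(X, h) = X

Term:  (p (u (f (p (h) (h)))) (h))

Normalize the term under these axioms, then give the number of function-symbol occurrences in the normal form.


size = 3

1. (p (u (f (p (h) (h)))) (h))  →  (u (f (p (h) (h))))
2. (u (f (p (h) (h))))  →  (u (f (h)))
normal form: (u (f (h)))


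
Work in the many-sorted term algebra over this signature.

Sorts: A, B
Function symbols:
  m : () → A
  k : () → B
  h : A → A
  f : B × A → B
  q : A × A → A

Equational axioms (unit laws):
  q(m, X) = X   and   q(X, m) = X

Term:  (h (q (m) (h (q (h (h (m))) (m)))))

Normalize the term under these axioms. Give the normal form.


1. (h (q (m) (h (q (h (h (m))) (m)))))  →  (h (h (q (h (h (m))) (m))))
2. (h (h (q (h (h (m))) (m))))  →  (h (h (h (h (m)))))

normal form = (h (h (h (h (m)))))


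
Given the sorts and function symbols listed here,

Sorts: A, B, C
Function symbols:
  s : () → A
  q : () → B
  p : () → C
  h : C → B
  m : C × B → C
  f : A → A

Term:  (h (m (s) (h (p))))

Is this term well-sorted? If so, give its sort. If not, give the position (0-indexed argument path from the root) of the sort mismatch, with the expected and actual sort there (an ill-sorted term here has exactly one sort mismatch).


ill-sorted at position [0, 0]: expected C, got A

    (s) : A
      (p) : C
    (h (p)) : B
  (m (s) (h (p))) : ✗ arg 0 at [0, 0] has sort A, expected C


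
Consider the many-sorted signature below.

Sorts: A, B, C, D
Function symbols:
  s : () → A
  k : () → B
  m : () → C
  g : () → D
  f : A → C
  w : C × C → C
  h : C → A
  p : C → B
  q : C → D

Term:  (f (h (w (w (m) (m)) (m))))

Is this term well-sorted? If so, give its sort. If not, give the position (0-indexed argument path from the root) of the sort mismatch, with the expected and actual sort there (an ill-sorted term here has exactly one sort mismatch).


        (m) : C
        (m) : C
      (w (m) (m)) : C
      (m) : C
    (w (w (m) (m)) (m)) : C
  (h (w (w (m) (m)) (m))) : A
(f (h (w (w (m) (m)) (m)))) : C

well-sorted; sort = C


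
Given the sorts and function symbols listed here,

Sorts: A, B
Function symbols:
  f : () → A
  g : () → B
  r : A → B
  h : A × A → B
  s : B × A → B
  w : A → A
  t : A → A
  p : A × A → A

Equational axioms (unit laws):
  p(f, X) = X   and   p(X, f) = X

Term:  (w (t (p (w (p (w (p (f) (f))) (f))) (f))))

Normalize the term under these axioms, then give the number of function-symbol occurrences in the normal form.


size = 5

1. (w (t (p (w (p (w (p (f) (f))) (f))) (f))))  →  (w (t (w (p (w (p (f) (f))) (f)))))
2. (w (t (w (p (w (p (f) (f))) (f)))))  →  (w (t (w (w (p (f) (f))))))
3. (w (t (w (w (p (f) (f))))))  →  (w (t (w (w (f)))))
normal form: (w (t (w (w (f)))))


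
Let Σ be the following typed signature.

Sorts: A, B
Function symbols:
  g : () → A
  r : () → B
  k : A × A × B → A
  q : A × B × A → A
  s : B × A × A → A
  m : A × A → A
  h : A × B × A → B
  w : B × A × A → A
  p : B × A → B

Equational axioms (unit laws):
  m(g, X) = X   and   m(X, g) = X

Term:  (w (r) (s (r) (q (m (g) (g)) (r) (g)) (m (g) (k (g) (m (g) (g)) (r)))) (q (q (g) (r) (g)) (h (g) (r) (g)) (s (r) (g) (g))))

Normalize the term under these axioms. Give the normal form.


1. (w (r) (s (r) (q (m (g) (g)) (r) (g)) (m (g) (k (g) (m (g) (g)) (r)))) (q (q (g) (r) (g)) (h (g) (r) (g)) (s (r) (g) (g))))  →  (w (r) (s (r) (q (g) (r) (g)) (m (g) (k (g) (m (g) (g)) (r)))) (q (q (g) (r) (g)) (h (g) (r) (g)) (s (r) (g) (g))))
2. (w (r) (s (r) (q (g) (r) (g)) (m (g) (k (g) (m (g) (g)) (r)))) (q (q (g) (r) (g)) (h (g) (r) (g)) (s (r) (g) (g))))  →  (w (r) (s (r) (q (g) (r) (g)) (k (g) (m (g) (g)) (r))) (q (q (g) (r) (g)) (h (g) (r) (g)) (s (r) (g) (g))))
3. (w (r) (s (r) (q (g) (r) (g)) (k (g) (m (g) (g)) (r))) (q (q (g) (r) (g)) (h (g) (r) (g)) (s (r) (g) (g))))  →  (w (r) (s (r) (q (g) (r) (g)) (k (g) (g) (r))) (q (q (g) (r) (g)) (h (g) (r) (g)) (s (r) (g) (g))))

normal form = (w (r) (s (r) (q (g) (r) (g)) (k (g) (g) (r))) (q (q (g) (r) (g)) (h (g) (r) (g)) (s (r) (g) (g))))


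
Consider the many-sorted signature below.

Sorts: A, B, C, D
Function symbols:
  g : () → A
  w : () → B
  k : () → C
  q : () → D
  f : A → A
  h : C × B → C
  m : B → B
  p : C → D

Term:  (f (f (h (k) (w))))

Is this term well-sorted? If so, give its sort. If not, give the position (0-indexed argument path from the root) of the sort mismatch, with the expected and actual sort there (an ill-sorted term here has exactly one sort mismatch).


ill-sorted at position [0, 0]: expected A, got C

      (k) : C
      (w) : B
    (h (k) (w)) : C
  (f (h (k) (w))) : ✗ arg 0 at [0, 0] has sort C, expected A


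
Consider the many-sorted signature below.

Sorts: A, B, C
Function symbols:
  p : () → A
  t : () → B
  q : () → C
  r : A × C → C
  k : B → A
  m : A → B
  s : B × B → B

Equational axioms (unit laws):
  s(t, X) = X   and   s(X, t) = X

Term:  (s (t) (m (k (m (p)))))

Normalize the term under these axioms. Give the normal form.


1. (s (t) (m (k (m (p)))))  →  (m (k (m (p))))

normal form = (m (k (m (p))))


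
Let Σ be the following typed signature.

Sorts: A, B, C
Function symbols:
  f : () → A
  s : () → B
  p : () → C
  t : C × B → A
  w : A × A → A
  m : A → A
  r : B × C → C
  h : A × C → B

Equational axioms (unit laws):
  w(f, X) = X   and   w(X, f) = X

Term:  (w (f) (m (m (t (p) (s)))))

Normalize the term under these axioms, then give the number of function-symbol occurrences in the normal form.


size = 5

1. (w (f) (m (m (t (p) (s)))))  →  (m (m (t (p) (s))))
normal form: (m (m (t (p) (s))))


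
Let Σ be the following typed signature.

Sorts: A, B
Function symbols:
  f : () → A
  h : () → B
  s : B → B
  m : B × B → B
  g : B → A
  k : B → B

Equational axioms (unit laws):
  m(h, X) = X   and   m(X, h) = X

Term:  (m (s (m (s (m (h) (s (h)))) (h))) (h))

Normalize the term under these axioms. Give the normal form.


normal form = (s (s (s (h))))

1. (m (s (m (s (m (h) (s (h)))) (h))) (h))  →  (s (m (s (m (h) (s (h)))) (h)))
2. (s (m (s (m (h) (s (h)))) (h)))  →  (s (s (m (h) (s (h)))))
3. (s (s (m (h) (s (h)))))  →  (s (s (s (h))))


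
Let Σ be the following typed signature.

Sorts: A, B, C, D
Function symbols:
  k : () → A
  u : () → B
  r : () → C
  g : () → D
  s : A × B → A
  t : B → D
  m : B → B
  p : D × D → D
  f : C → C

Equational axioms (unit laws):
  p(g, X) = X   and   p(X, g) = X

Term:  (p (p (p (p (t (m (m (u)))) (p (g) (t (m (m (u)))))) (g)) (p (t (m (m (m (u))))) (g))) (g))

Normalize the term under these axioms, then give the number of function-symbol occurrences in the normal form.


size = 15

1. (p (p (p (p (t (m (m (u)))) (p (g) (t (m (m (u)))))) (g)) (p (t (m (m (m (u))))) (g))) (g))  →  (p (p (p (t (m (m (u)))) (p (g) (t (m (m (u)))))) (g)) (p (t (m (m (m (u))))) (g)))
2. (p (p (p (t (m (m (u)))) (p (g) (t (m (m (u)))))) (g)) (p (t (m (m (m (u))))) (g)))  →  (p (p (t (m (m (u)))) (p (g) (t (m (m (u)))))) (p (t (m (m (m (u))))) (g)))
3. (p (p (t (m (m (u)))) (p (g) (t (m (m (u)))))) (p (t (m (m (m (u))))) (g)))  →  (p (p (t (m (m (u)))) (t (m (m (u))))) (p (t (m (m (m (u))))) (g)))
4. (p (p (t (m (m (u)))) (t (m (m (u))))) (p (t (m (m (m (u))))) (g)))  →  (p (p (t (m (m (u)))) (t (m (m (u))))) (t (m (m (m (u))))))
normal form: (p (p (t (m (m (u)))) (t (m (m (u))))) (t (m (m (m (u))))))


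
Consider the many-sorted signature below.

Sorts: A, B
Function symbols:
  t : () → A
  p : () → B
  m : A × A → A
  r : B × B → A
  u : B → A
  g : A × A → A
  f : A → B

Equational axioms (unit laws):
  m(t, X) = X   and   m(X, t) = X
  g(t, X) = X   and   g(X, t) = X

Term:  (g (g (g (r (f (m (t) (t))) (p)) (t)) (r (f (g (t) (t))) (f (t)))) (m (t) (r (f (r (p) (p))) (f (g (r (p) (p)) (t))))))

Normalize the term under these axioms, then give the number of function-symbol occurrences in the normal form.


1. (g (g (g (r (f (m (t) (t))) (p)) (t)) (r (f (g (t) (t))) (f (t)))) (m (t) (r (f (r (p) (p))) (f (g (r (p) (p)) (t))))))  →  (g (g (r (f (m (t) (t))) (p)) (r (f (g (t) (t))) (f (t)))) (m (t) (r (f (r (p) (p))) (f (g (r (p) (p)) (t))))))
2. (g (g (r (f (m (t) (t))) (p)) (r (f (g (t) (t))) (f (t)))) (m (t) (r (f (r (p) (p))) (f (g (r (p) (p)) (t))))))  →  (g (g (r (f (t)) (p)) (r (f (g (t) (t))) (f (t)))) (m (t) (r (f (r (p) (p))) (f (g (r (p) (p)) (t))))))
3. (g (g (r (f (t)) (p)) (r (f (g (t) (t))) (f (t)))) (m (t) (r (f (r (p) (p))) (f (g (r (p) (p)) (t))))))  →  (g (g (r (f (t)) (p)) (r (f (t)) (f (t)))) (m (t) (r (f (r (p) (p))) (f (g (r (p) (p)) (t))))))
4. (g (g (r (f (t)) (p)) (r (f (t)) (f (t)))) (m (t) (r (f (r (p) (p))) (f (g (r (p) (p)) (t))))))  →  (g (g (r (f (t)) (p)) (r (f (t)) (f (t)))) (r (f (r (p) (p))) (f (g (r (p) (p)) (t)))))
5. (g (g (r (f (t)) (p)) (r (f (t)) (f (t)))) (r (f (r (p) (p))) (f (g (r (p) (p)) (t)))))  →  (g (g (r (f (t)) (p)) (r (f (t)) (f (t)))) (r (f (r (p) (p))) (f (r (p) (p)))))
normal form: (g (g (r (f (t)) (p)) (r (f (t)) (f (t)))) (r (f (r (p) (p))) (f (r (p) (p)))))

size = 20
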